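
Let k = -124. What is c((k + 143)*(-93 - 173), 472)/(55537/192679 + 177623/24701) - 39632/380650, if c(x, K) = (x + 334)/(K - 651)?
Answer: 109190448513868288/31912951830582275 ≈ 3.4215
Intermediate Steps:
c(x, K) = (334 + x)/(-651 + K)
c((k + 143)*(-93 - 173), 472)/(55537/192679 + 177623/24701) - 39632/380650 = ((334 + (-124 + 143)*(-93 - 173))/(-651 + 472))/(55537/192679 + 177623/24701) - 39632/380650 = ((334 + 19*(-266))/(-179))/(55537*(1/192679) + 177623*(1/24701)) - 39632*1/380650 = (-(334 - 5054)/179)/(2923/10141 + 177623/24701) - 19816/190325 = (-1/179*(-4720))/(1873475866/250492841) - 19816/190325 = (4720/179)*(250492841/1873475866) - 19816/190325 = 591163104760/167676090007 - 19816/190325 = 109190448513868288/31912951830582275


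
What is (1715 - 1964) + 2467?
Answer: 2218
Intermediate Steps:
(1715 - 1964) + 2467 = -249 + 2467 = 2218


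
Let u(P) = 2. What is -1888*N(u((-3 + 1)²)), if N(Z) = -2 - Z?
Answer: 7552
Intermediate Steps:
-1888*N(u((-3 + 1)²)) = -1888*(-2 - 1*2) = -1888*(-2 - 2) = -1888*(-4) = 7552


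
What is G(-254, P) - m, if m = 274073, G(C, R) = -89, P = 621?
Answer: -274162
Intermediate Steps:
G(-254, P) - m = -89 - 1*274073 = -89 - 274073 = -274162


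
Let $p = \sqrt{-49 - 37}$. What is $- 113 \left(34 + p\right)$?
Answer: $-3842 - 113 i \sqrt{86} \approx -3842.0 - 1047.9 i$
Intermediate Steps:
$p = i \sqrt{86}$ ($p = \sqrt{-86} = i \sqrt{86} \approx 9.2736 i$)
$- 113 \left(34 + p\right) = - 113 \left(34 + i \sqrt{86}\right) = -3842 - 113 i \sqrt{86}$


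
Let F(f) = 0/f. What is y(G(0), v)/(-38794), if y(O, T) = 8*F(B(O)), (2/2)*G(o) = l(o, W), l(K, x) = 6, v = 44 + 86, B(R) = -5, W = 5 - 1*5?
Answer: 0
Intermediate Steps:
W = 0 (W = 5 - 5 = 0)
v = 130
F(f) = 0
G(o) = 6
y(O, T) = 0 (y(O, T) = 8*0 = 0)
y(G(0), v)/(-38794) = 0/(-38794) = 0*(-1/38794) = 0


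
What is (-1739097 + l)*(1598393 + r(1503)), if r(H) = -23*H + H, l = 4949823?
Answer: 5025836097402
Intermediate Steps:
r(H) = -22*H
(-1739097 + l)*(1598393 + r(1503)) = (-1739097 + 4949823)*(1598393 - 22*1503) = 3210726*(1598393 - 33066) = 3210726*1565327 = 5025836097402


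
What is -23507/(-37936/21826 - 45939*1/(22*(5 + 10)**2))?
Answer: 423277620150/198407969 ≈ 2133.4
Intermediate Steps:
-23507/(-37936/21826 - 45939*1/(22*(5 + 10)**2)) = -23507/(-37936*1/21826 - 45939/(15**2*22)) = -23507/(-18968/10913 - 45939/(225*22)) = -23507/(-18968/10913 - 45939/4950) = -23507/(-18968/10913 - 45939*1/4950) = -23507/(-18968/10913 - 15313/1650) = -23507/(-198407969/18006450) = -23507*(-18006450/198407969) = 423277620150/198407969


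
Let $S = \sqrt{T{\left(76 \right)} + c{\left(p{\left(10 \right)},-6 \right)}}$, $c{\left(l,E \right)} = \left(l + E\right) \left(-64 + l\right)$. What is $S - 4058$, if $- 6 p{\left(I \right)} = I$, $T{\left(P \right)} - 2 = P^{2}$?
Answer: $-4058 + \frac{\sqrt{56533}}{3} \approx -3978.7$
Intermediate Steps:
$T{\left(P \right)} = 2 + P^{2}$
$p{\left(I \right)} = - \frac{I}{6}$
$c{\left(l,E \right)} = \left(-64 + l\right) \left(E + l\right)$ ($c{\left(l,E \right)} = \left(E + l\right) \left(-64 + l\right) = \left(-64 + l\right) \left(E + l\right)$)
$S = \frac{\sqrt{56533}}{3}$ ($S = \sqrt{\left(2 + 76^{2}\right) - \left(-384 - \frac{25}{9} + 70 \left(- \frac{1}{6}\right) 10\right)} = \sqrt{\left(2 + 5776\right) + \left(\left(- \frac{5}{3}\right)^{2} + 384 - - \frac{320}{3} - -10\right)} = \sqrt{5778 + \left(\frac{25}{9} + 384 + \frac{320}{3} + 10\right)} = \sqrt{5778 + \frac{4531}{9}} = \sqrt{\frac{56533}{9}} = \frac{\sqrt{56533}}{3} \approx 79.256$)
$S - 4058 = \frac{\sqrt{56533}}{3} - 4058 = -4058 + \frac{\sqrt{56533}}{3}$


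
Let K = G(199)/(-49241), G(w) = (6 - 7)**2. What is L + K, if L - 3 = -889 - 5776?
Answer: -328043543/49241 ≈ -6662.0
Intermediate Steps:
L = -6662 (L = 3 + (-889 - 5776) = 3 - 6665 = -6662)
G(w) = 1 (G(w) = (-1)**2 = 1)
K = -1/49241 (K = 1/(-49241) = 1*(-1/49241) = -1/49241 ≈ -2.0308e-5)
L + K = -6662 - 1/49241 = -328043543/49241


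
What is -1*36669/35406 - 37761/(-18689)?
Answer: 217219675/220567578 ≈ 0.98482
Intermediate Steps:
-1*36669/35406 - 37761/(-18689) = -36669*1/35406 - 37761*(-1/18689) = -12223/11802 + 37761/18689 = 217219675/220567578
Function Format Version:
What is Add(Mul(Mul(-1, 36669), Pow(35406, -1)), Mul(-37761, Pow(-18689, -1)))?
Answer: Rational(217219675, 220567578) ≈ 0.98482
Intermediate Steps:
Add(Mul(Mul(-1, 36669), Pow(35406, -1)), Mul(-37761, Pow(-18689, -1))) = Add(Mul(-36669, Rational(1, 35406)), Mul(-37761, Rational(-1, 18689))) = Add(Rational(-12223, 11802), Rational(37761, 18689)) = Rational(217219675, 220567578)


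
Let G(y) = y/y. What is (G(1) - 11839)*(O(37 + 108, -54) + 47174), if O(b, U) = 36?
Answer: -558871980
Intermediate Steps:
G(y) = 1
(G(1) - 11839)*(O(37 + 108, -54) + 47174) = (1 - 11839)*(36 + 47174) = -11838*47210 = -558871980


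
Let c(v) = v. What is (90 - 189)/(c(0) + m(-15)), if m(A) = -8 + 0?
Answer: 99/8 ≈ 12.375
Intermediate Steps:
m(A) = -8
(90 - 189)/(c(0) + m(-15)) = (90 - 189)/(0 - 8) = -99/(-8) = -99*(-1/8) = 99/8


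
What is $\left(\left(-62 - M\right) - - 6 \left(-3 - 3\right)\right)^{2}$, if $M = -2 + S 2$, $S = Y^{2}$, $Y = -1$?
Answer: $9604$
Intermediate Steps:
$S = 1$ ($S = \left(-1\right)^{2} = 1$)
$M = 0$ ($M = -2 + 1 \cdot 2 = -2 + 2 = 0$)
$\left(\left(-62 - M\right) - - 6 \left(-3 - 3\right)\right)^{2} = \left(\left(-62 - 0\right) - - 6 \left(-3 - 3\right)\right)^{2} = \left(\left(-62 + 0\right) - \left(-6\right) \left(-6\right)\right)^{2} = \left(-62 - 36\right)^{2} = \left(-98\right)^{2} = 9604$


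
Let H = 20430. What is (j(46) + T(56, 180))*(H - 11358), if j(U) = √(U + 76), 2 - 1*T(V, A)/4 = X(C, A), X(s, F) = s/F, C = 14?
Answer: 348768/5 + 9072*√122 ≈ 1.6996e+5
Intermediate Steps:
T(V, A) = 8 - 56/A
j(U) = √(76 + U)
(j(46) + T(56, 180))*(H - 11358) = (√(76 + 46) + (8 - 56/180))*(20430 - 11358) = (√122 + (8 - 56*1/180))*9072 = (√122 + (8 - 14/45))*9072 = (√122 + 346/45)*9072 = (346/45 + √122)*9072 = 348768/5 + 9072*√122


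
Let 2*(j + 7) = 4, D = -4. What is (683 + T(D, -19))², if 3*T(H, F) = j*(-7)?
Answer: 4343056/9 ≈ 4.8256e+5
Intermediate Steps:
j = -5 (j = -7 + (½)*4 = -7 + 2 = -5)
T(H, F) = 35/3 (T(H, F) = (-5*(-7))/3 = (⅓)*35 = 35/3)
(683 + T(D, -19))² = (683 + 35/3)² = (2084/3)² = 4343056/9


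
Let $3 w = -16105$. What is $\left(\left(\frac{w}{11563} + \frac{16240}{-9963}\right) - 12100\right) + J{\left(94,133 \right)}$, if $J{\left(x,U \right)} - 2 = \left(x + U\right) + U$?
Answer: $- \frac{1352484327547}{115202169} \approx -11740.0$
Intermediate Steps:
$w = - \frac{16105}{3}$ ($w = \frac{1}{3} \left(-16105\right) = - \frac{16105}{3} \approx -5368.3$)
$J{\left(x,U \right)} = 2 + x + 2 U$ ($J{\left(x,U \right)} = 2 + \left(\left(x + U\right) + U\right) = 2 + \left(\left(U + x\right) + U\right) = 2 + \left(x + 2 U\right) = 2 + x + 2 U$)
$\left(\left(\frac{w}{11563} + \frac{16240}{-9963}\right) - 12100\right) + J{\left(94,133 \right)} = \left(\left(- \frac{16105}{3 \cdot 11563} + \frac{16240}{-9963}\right) - 12100\right) + \left(2 + 94 + 2 \cdot 133\right) = \left(\left(\left(- \frac{16105}{3}\right) \frac{1}{11563} + 16240 \left(- \frac{1}{9963}\right)\right) - 12100\right) + \left(2 + 94 + 266\right) = \left(\left(- \frac{16105}{34689} - \frac{16240}{9963}\right) - 12100\right) + 362 = \left(- \frac{241267825}{115202169} - 12100\right) + 362 = - \frac{1394187512725}{115202169} + 362 = - \frac{1352484327547}{115202169}$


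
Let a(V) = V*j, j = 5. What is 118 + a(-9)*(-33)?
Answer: 1603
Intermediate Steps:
a(V) = 5*V (a(V) = V*5 = 5*V)
118 + a(-9)*(-33) = 118 + (5*(-9))*(-33) = 118 - 45*(-33) = 118 + 1485 = 1603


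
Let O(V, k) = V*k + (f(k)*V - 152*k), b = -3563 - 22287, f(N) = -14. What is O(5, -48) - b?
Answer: 32836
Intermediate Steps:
b = -25850
O(V, k) = -152*k - 14*V + V*k (O(V, k) = V*k + (-14*V - 152*k) = V*k + (-152*k - 14*V) = -152*k - 14*V + V*k)
O(5, -48) - b = (-152*(-48) - 14*5 + 5*(-48)) - 1*(-25850) = (7296 - 70 - 240) + 25850 = 6986 + 25850 = 32836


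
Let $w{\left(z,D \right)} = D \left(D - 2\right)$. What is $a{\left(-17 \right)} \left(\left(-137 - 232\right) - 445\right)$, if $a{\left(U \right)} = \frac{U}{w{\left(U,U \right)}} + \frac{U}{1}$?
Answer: $\frac{263736}{19} \approx 13881.0$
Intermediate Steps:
$w{\left(z,D \right)} = D \left(-2 + D\right)$
$a{\left(U \right)} = U + \frac{1}{-2 + U}$ ($a{\left(U \right)} = \frac{U}{U \left(-2 + U\right)} + \frac{U}{1} = U \frac{1}{U \left(-2 + U\right)} + U 1 = \frac{1}{-2 + U} + U = U + \frac{1}{-2 + U}$)
$a{\left(-17 \right)} \left(\left(-137 - 232\right) - 445\right) = \frac{1 - 17 \left(-2 - 17\right)}{-2 - 17} \left(\left(-137 - 232\right) - 445\right) = \frac{1 - -323}{-19} \left(\left(-137 - 232\right) - 445\right) = - \frac{1 + 323}{19} \left(-369 - 445\right) = \left(- \frac{1}{19}\right) 324 \left(-814\right) = \left(- \frac{324}{19}\right) \left(-814\right) = \frac{263736}{19}$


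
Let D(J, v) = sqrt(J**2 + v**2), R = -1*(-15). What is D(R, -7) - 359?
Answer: -359 + sqrt(274) ≈ -342.45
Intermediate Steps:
R = 15
D(R, -7) - 359 = sqrt(15**2 + (-7)**2) - 359 = sqrt(225 + 49) - 359 = sqrt(274) - 359 = -359 + sqrt(274)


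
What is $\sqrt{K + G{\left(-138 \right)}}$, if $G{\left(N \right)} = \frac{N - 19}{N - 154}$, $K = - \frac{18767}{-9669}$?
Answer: $\frac{\sqrt{4939445208489}}{1411674} \approx 1.5744$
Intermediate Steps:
$K = \frac{18767}{9669}$ ($K = \left(-18767\right) \left(- \frac{1}{9669}\right) = \frac{18767}{9669} \approx 1.9409$)
$G{\left(N \right)} = \frac{-19 + N}{-154 + N}$
$\sqrt{K + G{\left(-138 \right)}} = \sqrt{\frac{18767}{9669} + \frac{-19 - 138}{-154 - 138}} = \sqrt{\frac{18767}{9669} + \frac{1}{-292} \left(-157\right)} = \sqrt{\frac{18767}{9669} - - \frac{157}{292}} = \sqrt{\frac{18767}{9669} + \frac{157}{292}} = \sqrt{\frac{6997997}{2823348}} = \frac{\sqrt{4939445208489}}{1411674}$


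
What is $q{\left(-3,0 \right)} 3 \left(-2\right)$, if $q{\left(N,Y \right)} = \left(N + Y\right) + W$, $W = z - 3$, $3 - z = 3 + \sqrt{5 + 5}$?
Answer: $36 + 6 \sqrt{10} \approx 54.974$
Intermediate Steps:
$z = - \sqrt{10}$ ($z = 3 - \left(3 + \sqrt{5 + 5}\right) = 3 - \left(3 + \sqrt{10}\right) = - \sqrt{10} \approx -3.1623$)
$W = -3 - \sqrt{10}$ ($W = - \sqrt{10} - 3 = -3 - \sqrt{10} \approx -6.1623$)
$q{\left(N,Y \right)} = -3 + N + Y - \sqrt{10}$ ($q{\left(N,Y \right)} = \left(N + Y\right) - \left(3 + \sqrt{10}\right) = -3 + N + Y - \sqrt{10}$)
$q{\left(-3,0 \right)} 3 \left(-2\right) = \left(-3 - 3 + 0 - \sqrt{10}\right) 3 \left(-2\right) = \left(-6 - \sqrt{10}\right) 3 \left(-2\right) = \left(-18 - 3 \sqrt{10}\right) \left(-2\right) = 36 + 6 \sqrt{10}$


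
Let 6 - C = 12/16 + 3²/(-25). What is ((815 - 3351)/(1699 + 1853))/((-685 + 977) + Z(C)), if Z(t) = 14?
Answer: -317/135864 ≈ -0.0023332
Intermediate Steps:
C = 561/100 (C = 6 - (12/16 + 3²/(-25)) = 6 - (12*(1/16) + 9*(-1/25)) = 6 - (¾ - 9/25) = 6 - 1*39/100 = 6 - 39/100 = 561/100 ≈ 5.6100)
((815 - 3351)/(1699 + 1853))/((-685 + 977) + Z(C)) = ((815 - 3351)/(1699 + 1853))/((-685 + 977) + 14) = (-2536/3552)/(292 + 14) = -2536*1/3552/306 = -317/444*1/306 = -317/135864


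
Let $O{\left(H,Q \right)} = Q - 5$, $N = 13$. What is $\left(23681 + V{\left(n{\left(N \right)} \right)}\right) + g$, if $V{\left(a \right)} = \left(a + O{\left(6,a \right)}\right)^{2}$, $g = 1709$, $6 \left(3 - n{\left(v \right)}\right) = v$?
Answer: $\frac{228610}{9} \approx 25401.0$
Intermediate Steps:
$O{\left(H,Q \right)} = -5 + Q$
$n{\left(v \right)} = 3 - \frac{v}{6}$
$V{\left(a \right)} = \left(-5 + 2 a\right)^{2}$ ($V{\left(a \right)} = \left(a + \left(-5 + a\right)\right)^{2} = \left(-5 + 2 a\right)^{2}$)
$\left(23681 + V{\left(n{\left(N \right)} \right)}\right) + g = \left(23681 + \left(-5 + 2 \left(3 - \frac{13}{6}\right)\right)^{2}\right) + 1709 = \left(23681 + \left(-5 + 2 \cdot \frac{5}{6}\right)^{2}\right) + 1709 = \left(23681 + \left(-5 + \frac{5}{3}\right)^{2}\right) + 1709 = \left(23681 + \left(- \frac{10}{3}\right)^{2}\right) + 1709 = \left(23681 + \frac{100}{9}\right) + 1709 = \frac{213229}{9} + 1709 = \frac{228610}{9}$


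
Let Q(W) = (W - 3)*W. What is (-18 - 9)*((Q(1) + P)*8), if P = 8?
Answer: -1296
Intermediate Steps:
Q(W) = W*(-3 + W) (Q(W) = (-3 + W)*W = W*(-3 + W))
(-18 - 9)*((Q(1) + P)*8) = (-18 - 9)*((1*(-3 + 1) + 8)*8) = -27*(1*(-2) + 8)*8 = -27*(-2 + 8)*8 = -162*8 = -27*48 = -1296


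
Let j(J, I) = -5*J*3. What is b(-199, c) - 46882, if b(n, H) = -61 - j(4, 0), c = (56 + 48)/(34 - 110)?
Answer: -46883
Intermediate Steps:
c = -26/19 (c = 104/(-76) = 104*(-1/76) = -26/19 ≈ -1.3684)
j(J, I) = -15*J
b(n, H) = -1 (b(n, H) = -61 - (-15)*4 = -61 - 1*(-60) = -61 + 60 = -1)
b(-199, c) - 46882 = -1 - 46882 = -46883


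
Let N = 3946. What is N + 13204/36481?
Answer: 143967230/36481 ≈ 3946.4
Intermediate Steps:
N + 13204/36481 = 3946 + 13204/36481 = 143967230/36481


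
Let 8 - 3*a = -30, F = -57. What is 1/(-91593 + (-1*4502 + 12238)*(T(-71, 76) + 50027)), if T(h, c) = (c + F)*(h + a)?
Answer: 3/1135029637 ≈ 2.6431e-9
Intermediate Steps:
a = 38/3 (a = 8/3 - 1/3*(-30) = 8/3 + 10 = 38/3 ≈ 12.667)
T(h, c) = (-57 + c)*(38/3 + h) (T(h, c) = (c - 57)*(h + 38/3) = (-57 + c)*(38/3 + h))
1/(-91593 + (-1*4502 + 12238)*(T(-71, 76) + 50027)) = 1/(-91593 + (-1*4502 + 12238)*((-722 - 57*(-71) + (38/3)*76 + 76*(-71)) + 50027)) = 1/(-91593 + (-4502 + 12238)*((-722 + 4047 + 2888/3 - 5396) + 50027)) = 1/(-91593 + 7736*(-3325/3 + 50027)) = 1/(-91593 + 7736*(146756/3)) = 1/(-91593 + 1135304416/3) = 1/(1135029637/3) = 3/1135029637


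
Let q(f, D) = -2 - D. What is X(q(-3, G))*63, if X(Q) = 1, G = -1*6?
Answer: 63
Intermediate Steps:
G = -6
X(q(-3, G))*63 = 1*63 = 63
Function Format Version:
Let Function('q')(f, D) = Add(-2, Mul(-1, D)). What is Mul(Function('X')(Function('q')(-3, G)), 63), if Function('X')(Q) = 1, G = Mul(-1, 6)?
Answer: 63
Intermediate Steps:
G = -6
Mul(Function('X')(Function('q')(-3, G)), 63) = Mul(1, 63) = 63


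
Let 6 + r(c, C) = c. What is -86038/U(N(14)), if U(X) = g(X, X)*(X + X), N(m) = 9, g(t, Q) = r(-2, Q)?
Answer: 43019/72 ≈ 597.49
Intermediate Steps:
r(c, C) = -6 + c
g(t, Q) = -8 (g(t, Q) = -6 - 2 = -8)
U(X) = -16*X (U(X) = -8*(X + X) = -16*X)
-86038/U(N(14)) = -86038/((-16*9)) = -86038/(-144) = -86038*(-1/144) = 43019/72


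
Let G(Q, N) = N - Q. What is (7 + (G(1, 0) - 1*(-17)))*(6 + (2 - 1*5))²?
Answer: 207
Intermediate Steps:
(7 + (G(1, 0) - 1*(-17)))*(6 + (2 - 1*5))² = (7 + ((0 - 1*1) - 1*(-17)))*(6 + (2 - 1*5))² = (7 + ((0 - 1) + 17))*(6 + (2 - 5))² = (7 + (-1 + 17))*(6 - 3)² = (7 + 16)*3² = 23*9 = 207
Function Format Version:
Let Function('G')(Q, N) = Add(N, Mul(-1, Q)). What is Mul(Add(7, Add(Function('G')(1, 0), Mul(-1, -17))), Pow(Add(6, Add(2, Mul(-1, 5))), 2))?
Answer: 207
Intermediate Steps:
Mul(Add(7, Add(Function('G')(1, 0), Mul(-1, -17))), Pow(Add(6, Add(2, Mul(-1, 5))), 2)) = Mul(Add(7, Add(Add(0, Mul(-1, 1)), Mul(-1, -17))), Pow(Add(6, Add(2, Mul(-1, 5))), 2)) = Mul(Add(7, Add(Add(0, -1), 17)), Pow(Add(6, Add(2, -5)), 2)) = Mul(Add(7, Add(-1, 17)), Pow(Add(6, -3), 2)) = Mul(Add(7, 16), Pow(3, 2)) = Mul(23, 9) = 207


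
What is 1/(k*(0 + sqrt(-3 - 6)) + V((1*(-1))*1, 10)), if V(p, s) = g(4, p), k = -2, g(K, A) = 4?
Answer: 1/13 + 3*I/26 ≈ 0.076923 + 0.11538*I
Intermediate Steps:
V(p, s) = 4
1/(k*(0 + sqrt(-3 - 6)) + V((1*(-1))*1, 10)) = 1/(-2*(0 + sqrt(-3 - 6)) + 4) = 1/(-2*(0 + sqrt(-9)) + 4) = 1/(-2*(0 + 3*I) + 4) = 1/(-6*I + 4) = 1/(4 - 6*I) = (4 + 6*I)/52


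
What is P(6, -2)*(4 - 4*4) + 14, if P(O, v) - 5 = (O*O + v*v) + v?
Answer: -502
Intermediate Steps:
P(O, v) = 5 + v + O² + v² (P(O, v) = 5 + ((O*O + v*v) + v) = 5 + ((O² + v²) + v) = 5 + (v + O² + v²) = 5 + v + O² + v²)
P(6, -2)*(4 - 4*4) + 14 = (5 - 2 + 6² + (-2)²)*(4 - 4*4) + 14 = (5 - 2 + 36 + 4)*(4 - 16) + 14 = 43*(-12) + 14 = -516 + 14 = -502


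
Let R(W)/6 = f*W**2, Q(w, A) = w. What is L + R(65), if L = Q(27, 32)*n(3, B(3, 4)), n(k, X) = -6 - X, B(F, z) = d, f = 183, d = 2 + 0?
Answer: 4638834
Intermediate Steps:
d = 2
B(F, z) = 2
R(W) = 1098*W**2 (R(W) = 6*(183*W**2) = 1098*W**2)
L = -216 (L = 27*(-6 - 1*2) = 27*(-6 - 2) = 27*(-8) = -216)
L + R(65) = -216 + 1098*65**2 = -216 + 1098*4225 = -216 + 4639050 = 4638834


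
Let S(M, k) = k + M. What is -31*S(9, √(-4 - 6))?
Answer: -279 - 31*I*√10 ≈ -279.0 - 98.031*I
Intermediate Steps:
S(M, k) = M + k
-31*S(9, √(-4 - 6)) = -31*(9 + √(-4 - 6)) = -31*(9 + √(-10)) = -31*(9 + I*√10) = -279 - 31*I*√10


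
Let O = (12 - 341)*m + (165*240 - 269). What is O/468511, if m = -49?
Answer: 55452/468511 ≈ 0.11836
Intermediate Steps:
O = 55452 (O = (12 - 341)*(-49) + (165*240 - 269) = -329*(-49) + (39600 - 269) = 16121 + 39331 = 55452)
O/468511 = 55452/468511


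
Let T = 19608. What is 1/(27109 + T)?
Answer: 1/46717 ≈ 2.1405e-5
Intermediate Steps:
1/(27109 + T) = 1/(27109 + 19608) = 1/46717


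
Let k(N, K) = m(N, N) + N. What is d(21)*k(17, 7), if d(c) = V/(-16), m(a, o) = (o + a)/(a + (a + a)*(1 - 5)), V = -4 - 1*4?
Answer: 117/14 ≈ 8.3571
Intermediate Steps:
V = -8 (V = -4 - 4 = -8)
m(a, o) = -(a + o)/(7*a) (m(a, o) = (a + o)/(a + (2*a)*(-4)) = (a + o)/(a - 8*a) = (a + o)/((-7*a)) = (a + o)*(-1/(7*a)) = -(a + o)/(7*a))
d(c) = 1/2 (d(c) = -8/(-16) = -8*(-1/16) = 1/2)
k(N, K) = -2/7 + N (k(N, K) = (-N - N)/(7*N) + N = (-2*N)/(7*N) + N = -2/7 + N)
d(21)*k(17, 7) = (-2/7 + 17)/2 = (1/2)*(117/7) = 117/14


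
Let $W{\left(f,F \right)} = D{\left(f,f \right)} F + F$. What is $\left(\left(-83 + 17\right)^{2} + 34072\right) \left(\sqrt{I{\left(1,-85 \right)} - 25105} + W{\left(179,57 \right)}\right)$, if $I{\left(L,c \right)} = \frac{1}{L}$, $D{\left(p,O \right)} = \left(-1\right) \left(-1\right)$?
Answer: $4380792 + 153712 i \sqrt{1569} \approx 4.3808 \cdot 10^{6} + 6.0886 \cdot 10^{6} i$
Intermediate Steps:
$D{\left(p,O \right)} = 1$
$W{\left(f,F \right)} = 2 F$ ($W{\left(f,F \right)} = 1 F + F = F + F = 2 F$)
$\left(\left(-83 + 17\right)^{2} + 34072\right) \left(\sqrt{I{\left(1,-85 \right)} - 25105} + W{\left(179,57 \right)}\right) = \left(\left(-83 + 17\right)^{2} + 34072\right) \left(\sqrt{1^{-1} - 25105} + 2 \cdot 57\right) = \left(\left(-66\right)^{2} + 34072\right) \left(\sqrt{1 - 25105} + 114\right) = \left(4356 + 34072\right) \left(\sqrt{-25104} + 114\right) = 38428 \left(4 i \sqrt{1569} + 114\right) = 38428 \left(114 + 4 i \sqrt{1569}\right) = 4380792 + 153712 i \sqrt{1569}$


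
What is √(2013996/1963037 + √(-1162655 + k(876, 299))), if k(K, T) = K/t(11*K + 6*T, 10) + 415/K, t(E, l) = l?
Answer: √(18961614756292777200 + 8439196236778110*I*√5575787235015)/4299051030 ≈ 23.23 + 23.208*I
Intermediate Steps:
k(K, T) = 415/K + K/10 (k(K, T) = K/10 + 415/K = 415/K + K/10)
√(2013996/1963037 + √(-1162655 + k(876, 299))) = √(2013996/1963037 + √(-1162655 + (415/876 + (⅒)*876))) = √(2013996*(1/1963037) + √(-1162655 + (415*(1/876) + 438/5))) = √(2013996/1963037 + √(-1162655 + (415/876 + 438/5))) = √(2013996/1963037 + √(-1162655 + 385763/4380)) = √(2013996/1963037 + √(-5092043137/4380)) = √(2013996/1963037 + I*√5575787235015/2190)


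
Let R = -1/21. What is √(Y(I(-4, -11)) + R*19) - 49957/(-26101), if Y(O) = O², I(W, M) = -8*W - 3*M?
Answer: 49957/26101 + √1862826/21 ≈ 66.907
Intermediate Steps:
R = -1/21 (R = -1*1/21 = -1/21 ≈ -0.047619)
√(Y(I(-4, -11)) + R*19) - 49957/(-26101) = √((-8*(-4) - 3*(-11))² - 1/21*19) - 49957/(-26101) = √((32 + 33)² - 19/21) - 49957*(-1/26101) = √(65² - 19/21) + 49957/26101 = √(4225 - 19/21) + 49957/26101 = √(88706/21) + 49957/26101 = √1862826/21 + 49957/26101 = 49957/26101 + √1862826/21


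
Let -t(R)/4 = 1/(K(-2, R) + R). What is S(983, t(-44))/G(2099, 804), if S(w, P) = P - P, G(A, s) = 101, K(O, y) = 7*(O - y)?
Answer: 0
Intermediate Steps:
K(O, y) = -7*y + 7*O
t(R) = -4/(-14 - 6*R) (t(R) = -4/((-7*R + 7*(-2)) + R) = -4/((-7*R - 14) + R) = -4/((-14 - 7*R) + R) = -4/(-14 - 6*R))
S(w, P) = 0
S(983, t(-44))/G(2099, 804) = 0/101 = 0*(1/101) = 0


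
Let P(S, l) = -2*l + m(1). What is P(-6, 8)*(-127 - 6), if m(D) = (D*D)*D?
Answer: 1995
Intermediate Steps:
m(D) = D³ (m(D) = D²*D = D³)
P(S, l) = 1 - 2*l (P(S, l) = -2*l + 1³ = -2*l + 1 = 1 - 2*l)
P(-6, 8)*(-127 - 6) = (1 - 2*8)*(-127 - 6) = (1 - 16)*(-133) = -15*(-133) = 1995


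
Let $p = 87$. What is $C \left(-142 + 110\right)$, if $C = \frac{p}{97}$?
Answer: $- \frac{2784}{97} \approx -28.701$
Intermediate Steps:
$C = \frac{87}{97} \approx 0.89691$
$C \left(-142 + 110\right) = \frac{87 \left(-142 + 110\right)}{97} = \frac{87}{97} \left(-32\right) = - \frac{2784}{97}$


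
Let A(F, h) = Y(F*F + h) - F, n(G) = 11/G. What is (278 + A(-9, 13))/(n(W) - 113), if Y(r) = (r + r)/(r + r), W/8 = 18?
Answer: -41472/16261 ≈ -2.5504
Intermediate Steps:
W = 144 (W = 8*18 = 144)
Y(r) = 1 (Y(r) = (2*r)/((2*r)) = (2*r)*(1/(2*r)) = 1)
A(F, h) = 1 - F
(278 + A(-9, 13))/(n(W) - 113) = (278 + (1 - 1*(-9)))/(11/144 - 113) = (278 + (1 + 9))/(11*(1/144) - 113) = (278 + 10)/(11/144 - 113) = 288/(-16261/144) = 288*(-144/16261) = -41472/16261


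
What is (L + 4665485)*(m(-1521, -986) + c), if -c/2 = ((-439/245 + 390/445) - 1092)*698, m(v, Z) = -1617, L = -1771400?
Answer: 19235736588415527/4361 ≈ 4.4109e+12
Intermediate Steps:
c = 33268105316/21805 (c = -2*((-439/245 + 390/445) - 1092)*698 = -2*((-439*1/245 + 390*(1/445)) - 1092)*698 = -2*((-439/245 + 78/89) - 1092)*698 = -2*(-19961/21805 - 1092)*698 = -(-47662042)*698/21805 = -2*(-16634052658/21805) = 33268105316/21805 ≈ 1.5257e+6)
(L + 4665485)*(m(-1521, -986) + c) = (-1771400 + 4665485)*(-1617 + 33268105316/21805) = 2894085*(33232846631/21805) = 19235736588415527/4361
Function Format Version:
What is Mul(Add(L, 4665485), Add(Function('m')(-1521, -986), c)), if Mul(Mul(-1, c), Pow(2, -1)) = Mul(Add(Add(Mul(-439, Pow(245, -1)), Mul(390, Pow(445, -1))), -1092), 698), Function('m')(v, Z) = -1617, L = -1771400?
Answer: Rational(19235736588415527, 4361) ≈ 4.4109e+12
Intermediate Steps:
c = Rational(33268105316, 21805) (c = Mul(-2, Mul(Add(Add(Mul(-439, Pow(245, -1)), Mul(390, Pow(445, -1))), -1092), 698)) = Mul(-2, Mul(Add(Add(Mul(-439, Rational(1, 245)), Mul(390, Rational(1, 445))), -1092), 698)) = Mul(-2, Mul(Add(Add(Rational(-439, 245), Rational(78, 89)), -1092), 698)) = Mul(-2, Mul(Add(Rational(-19961, 21805), -1092), 698)) = Mul(-2, Mul(Rational(-23831021, 21805), 698)) = Mul(-2, Rational(-16634052658, 21805)) = Rational(33268105316, 21805) ≈ 1.5257e+6)
Mul(Add(L, 4665485), Add(Function('m')(-1521, -986), c)) = Mul(Add(-1771400, 4665485), Add(-1617, Rational(33268105316, 21805))) = Mul(2894085, Rational(33232846631, 21805)) = Rational(19235736588415527, 4361)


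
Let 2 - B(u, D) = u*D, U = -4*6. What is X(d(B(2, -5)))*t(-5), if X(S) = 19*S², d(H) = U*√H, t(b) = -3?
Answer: -393984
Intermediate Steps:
U = -24
B(u, D) = 2 - D*u (B(u, D) = 2 - u*D = 2 - D*u)
d(H) = -24*√H
X(d(B(2, -5)))*t(-5) = (19*(-24*√(2 - 1*(-5)*2))²)*(-3) = (19*(-24*√(2 + 10))²)*(-3) = (19*(-48*√3)²)*(-3) = (19*6912)*(-3) = 131328*(-3) = -393984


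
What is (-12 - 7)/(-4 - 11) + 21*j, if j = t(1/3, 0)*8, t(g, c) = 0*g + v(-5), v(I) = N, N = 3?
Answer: 7579/15 ≈ 505.27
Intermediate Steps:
v(I) = 3
t(g, c) = 3 (t(g, c) = 0*g + 3 = 0 + 3 = 3)
j = 24 (j = 3*8 = 24)
(-12 - 7)/(-4 - 11) + 21*j = (-12 - 7)/(-4 - 11) + 21*24 = -19/(-15) + 504 = -19*(-1/15) + 504 = 19/15 + 504 = 7579/15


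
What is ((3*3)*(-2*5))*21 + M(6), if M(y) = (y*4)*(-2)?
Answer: -1938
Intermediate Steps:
M(y) = -8*y (M(y) = (4*y)*(-2) = -8*y)
((3*3)*(-2*5))*21 + M(6) = ((3*3)*(-2*5))*21 - 8*6 = (9*(-10))*21 - 48 = -90*21 - 48 = -1890 - 48 = -1938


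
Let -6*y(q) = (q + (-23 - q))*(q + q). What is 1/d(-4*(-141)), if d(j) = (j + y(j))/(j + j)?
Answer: 3/13 ≈ 0.23077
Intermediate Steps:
y(q) = 23*q/3 (y(q) = -(q + (-23 - q))*(q + q)/6 = -(-23)*2*q/6 = -(-23)*q/3 = 23*q/3)
d(j) = 13/3 (d(j) = (j + 23*j/3)/(j + j) = (26*j/3)/((2*j)) = (26*j/3)*(1/(2*j)) = 13/3)
1/d(-4*(-141)) = 1/(13/3) = 3/13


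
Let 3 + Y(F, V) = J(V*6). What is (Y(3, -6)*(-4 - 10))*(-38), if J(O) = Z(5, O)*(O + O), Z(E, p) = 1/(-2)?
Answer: 17556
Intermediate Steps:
Z(E, p) = -1/2
J(O) = -O (J(O) = -(O + O)/2 = -O)
Y(F, V) = -3 - 6*V (Y(F, V) = -3 - V*6 = -3 - 6*V)
(Y(3, -6)*(-4 - 10))*(-38) = ((-3 - 6*(-6))*(-4 - 10))*(-38) = ((-3 + 36)*(-14))*(-38) = (33*(-14))*(-38) = -462*(-38) = 17556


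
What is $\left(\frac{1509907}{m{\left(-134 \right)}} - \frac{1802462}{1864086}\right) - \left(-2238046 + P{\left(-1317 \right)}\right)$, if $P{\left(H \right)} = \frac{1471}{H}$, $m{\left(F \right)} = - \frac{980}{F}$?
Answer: $\frac{3334031950859759}{1363889590} \approx 2.4445 \cdot 10^{6}$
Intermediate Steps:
$\left(\frac{1509907}{m{\left(-134 \right)}} - \frac{1802462}{1864086}\right) - \left(-2238046 + P{\left(-1317 \right)}\right) = \left(\frac{1509907}{\left(-980\right) \frac{1}{-134}} - \frac{1802462}{1864086}\right) + \left(2238046 - \frac{1471}{-1317}\right) = \left(\frac{1509907}{\left(-980\right) \left(- \frac{1}{134}\right)} - \frac{901231}{932043}\right) + \left(2238046 - 1471 \left(- \frac{1}{1317}\right)\right) = \left(\frac{1509907}{\frac{490}{67}} - \frac{901231}{932043}\right) + \left(2238046 - - \frac{1471}{1317}\right) = \left(1509907 \cdot \frac{67}{490} - \frac{901231}{932043}\right) + \left(2238046 + \frac{1471}{1317}\right) = \left(\frac{14451967}{70} - \frac{901231}{932043}\right) + \frac{2947508053}{1317} = \frac{1924255941773}{9320430} + \frac{2947508053}{1317} = \frac{3334031950859759}{1363889590}$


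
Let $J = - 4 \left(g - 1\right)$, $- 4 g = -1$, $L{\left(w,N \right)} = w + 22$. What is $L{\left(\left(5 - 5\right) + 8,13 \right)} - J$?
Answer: $27$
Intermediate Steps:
$L{\left(w,N \right)} = 22 + w$
$g = \frac{1}{4}$ ($g = \left(- \frac{1}{4}\right) \left(-1\right) = \frac{1}{4} \approx 0.25$)
$J = 3$ ($J = - 4 \left(\frac{1}{4} - 1\right) = \left(-4\right) \left(- \frac{3}{4}\right) = 3$)
$L{\left(\left(5 - 5\right) + 8,13 \right)} - J = \left(22 + \left(\left(5 - 5\right) + 8\right)\right) - 3 = \left(22 + \left(0 + 8\right)\right) - 3 = \left(22 + 8\right) - 3 = 30 - 3 = 27$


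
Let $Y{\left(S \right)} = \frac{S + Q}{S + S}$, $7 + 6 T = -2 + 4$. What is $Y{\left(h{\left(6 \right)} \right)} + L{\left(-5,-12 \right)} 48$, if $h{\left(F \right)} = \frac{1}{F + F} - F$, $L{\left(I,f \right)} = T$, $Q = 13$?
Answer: $- \frac{5765}{142} \approx -40.599$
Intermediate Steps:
$T = - \frac{5}{6}$ ($T = - \frac{7}{6} + \frac{-2 + 4}{6} = - \frac{7}{6} + \frac{1}{6} \cdot 2 = - \frac{7}{6} + \frac{1}{3} = - \frac{5}{6} \approx -0.83333$)
$L{\left(I,f \right)} = - \frac{5}{6}$
$h{\left(F \right)} = \frac{1}{2 F} - F$
$Y{\left(S \right)} = \frac{13 + S}{2 S}$ ($Y{\left(S \right)} = \frac{S + 13}{S + S} = \frac{13 + S}{2 S}$)
$Y{\left(h{\left(6 \right)} \right)} + L{\left(-5,-12 \right)} 48 = \frac{13 + \left(\frac{1}{2 \cdot 6} - 6\right)}{2 \left(\frac{1}{2 \cdot 6} - 6\right)} - 40 = \frac{13 + \left(\frac{1}{2} \cdot \frac{1}{6} - 6\right)}{2 \left(\frac{1}{2} \cdot \frac{1}{6} - 6\right)} - 40 = \frac{13 + \left(\frac{1}{12} - 6\right)}{2 \left(\frac{1}{12} - 6\right)} - 40 = \frac{13 - \frac{71}{12}}{2 \left(- \frac{71}{12}\right)} - 40 = \frac{1}{2} \left(- \frac{12}{71}\right) \frac{85}{12} - 40 = - \frac{85}{142} - 40 = - \frac{5765}{142}$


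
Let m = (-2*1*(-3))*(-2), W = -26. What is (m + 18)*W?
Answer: -156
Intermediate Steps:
m = -12 (m = -2*(-3)*(-2) = 6*(-2) = -12)
(m + 18)*W = (-12 + 18)*(-26) = 6*(-26) = -156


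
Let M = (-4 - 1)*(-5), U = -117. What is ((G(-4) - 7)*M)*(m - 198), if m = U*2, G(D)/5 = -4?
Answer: 291600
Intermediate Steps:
G(D) = -20 (G(D) = 5*(-4) = -20)
m = -234 (m = -117*2 = -234)
M = 25 (M = -5*(-5) = 25)
((G(-4) - 7)*M)*(m - 198) = ((-20 - 7)*25)*(-234 - 198) = -27*25*(-432) = -675*(-432) = 291600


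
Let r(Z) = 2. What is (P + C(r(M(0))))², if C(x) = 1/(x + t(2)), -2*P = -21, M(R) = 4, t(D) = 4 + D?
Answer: 7225/64 ≈ 112.89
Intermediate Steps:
P = 21/2 (P = -½*(-21) = 21/2 ≈ 10.500)
C(x) = 1/(6 + x) (C(x) = 1/(x + (4 + 2)) = 1/(x + 6) = 1/(6 + x))
(P + C(r(M(0))))² = (21/2 + 1/(6 + 2))² = (21/2 + 1/8)² = (21/2 + ⅛)² = (85/8)² = 7225/64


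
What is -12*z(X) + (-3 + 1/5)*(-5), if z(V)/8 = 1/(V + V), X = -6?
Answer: 22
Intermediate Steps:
z(V) = 4/V (z(V) = 8/(V + V) = 8/((2*V)) = 8*(1/(2*V)) = 4/V)
-12*z(X) + (-3 + 1/5)*(-5) = -48/(-6) + (-3 + 1/5)*(-5) = -48*(-1)/6 + (-3 + 1*(1/5))*(-5) = -12*(-2/3) + (-3 + 1/5)*(-5) = 8 - 14/5*(-5) = 8 + 14 = 22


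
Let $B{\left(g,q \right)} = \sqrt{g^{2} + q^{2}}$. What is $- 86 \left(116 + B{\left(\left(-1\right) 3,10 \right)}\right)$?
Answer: $-9976 - 86 \sqrt{109} \approx -10874.0$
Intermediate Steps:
$- 86 \left(116 + B{\left(\left(-1\right) 3,10 \right)}\right) = - 86 \left(116 + \sqrt{\left(\left(-1\right) 3\right)^{2} + 10^{2}}\right) = - 86 \left(116 + \sqrt{\left(-3\right)^{2} + 100}\right) = - 86 \left(116 + \sqrt{9 + 100}\right) = - 86 \left(116 + \sqrt{109}\right) = -9976 - 86 \sqrt{109}$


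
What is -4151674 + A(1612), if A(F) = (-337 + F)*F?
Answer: -2096374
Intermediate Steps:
A(F) = F*(-337 + F)
-4151674 + A(1612) = -4151674 + 1612*(-337 + 1612) = -4151674 + 1612*1275 = -4151674 + 2055300 = -2096374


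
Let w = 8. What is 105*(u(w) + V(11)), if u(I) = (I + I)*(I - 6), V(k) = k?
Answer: 4515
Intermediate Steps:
u(I) = 2*I*(-6 + I) (u(I) = (2*I)*(-6 + I) = 2*I*(-6 + I))
105*(u(w) + V(11)) = 105*(2*8*(-6 + 8) + 11) = 105*(2*8*2 + 11) = 105*(32 + 11) = 105*43 = 4515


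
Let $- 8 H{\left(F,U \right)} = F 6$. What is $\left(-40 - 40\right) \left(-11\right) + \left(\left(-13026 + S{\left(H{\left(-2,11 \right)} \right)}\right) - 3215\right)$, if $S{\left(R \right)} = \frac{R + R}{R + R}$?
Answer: $-15360$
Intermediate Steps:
$H{\left(F,U \right)} = - \frac{3 F}{4}$ ($H{\left(F,U \right)} = - \frac{F 6}{8} = - \frac{6 F}{8} = - \frac{3 F}{4}$)
$S{\left(R \right)} = 1$ ($S{\left(R \right)} = \frac{2 R}{2 R} = 2 R \frac{1}{2 R} = 1$)
$\left(-40 - 40\right) \left(-11\right) + \left(\left(-13026 + S{\left(H{\left(-2,11 \right)} \right)}\right) - 3215\right) = \left(-40 - 40\right) \left(-11\right) + \left(\left(-13026 + 1\right) - 3215\right) = \left(-80\right) \left(-11\right) - 16240 = 880 - 16240 = -15360$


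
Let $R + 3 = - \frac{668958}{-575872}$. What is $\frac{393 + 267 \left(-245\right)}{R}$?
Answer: $\frac{6240724864}{176443} \approx 35370.0$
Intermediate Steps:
$R = - \frac{529329}{287936}$ ($R = -3 - \frac{668958}{-575872} = -3 - - \frac{334479}{287936} = -3 + \frac{334479}{287936} = - \frac{529329}{287936} \approx -1.8384$)
$\frac{393 + 267 \left(-245\right)}{R} = \frac{393 + 267 \left(-245\right)}{- \frac{529329}{287936}} = \left(393 - 65415\right) \left(- \frac{287936}{529329}\right) = \left(-65022\right) \left(- \frac{287936}{529329}\right) = \frac{6240724864}{176443}$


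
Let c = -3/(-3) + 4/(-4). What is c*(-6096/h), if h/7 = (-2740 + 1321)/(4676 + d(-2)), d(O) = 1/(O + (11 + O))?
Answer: 0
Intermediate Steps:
d(O) = 1/(11 + 2*O)
h = -23177/10911 (h = 7*((-2740 + 1321)/(4676 + 1/(11 + 2*(-2)))) = 7*(-1419/(4676 + 1/(11 - 4))) = 7*(-1419/(4676 + 1/7)) = 7*(-1419/(4676 + ⅐)) = 7*(-1419/32733/7) = 7*(-1419*7/32733) = 7*(-3311/10911) = -23177/10911 ≈ -2.1242)
c = 0 (c = -3*(-⅓) + 4*(-¼) = 1 - 1 = 0)
c*(-6096/h) = 0*(-6096/(-23177/10911)) = 0*(-6096*(-10911/23177)) = 0*(66513456/23177) = 0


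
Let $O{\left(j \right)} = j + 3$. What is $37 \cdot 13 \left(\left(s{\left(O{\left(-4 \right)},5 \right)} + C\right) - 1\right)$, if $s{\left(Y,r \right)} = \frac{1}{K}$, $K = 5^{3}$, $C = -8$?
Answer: $- \frac{540644}{125} \approx -4325.1$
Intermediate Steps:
$O{\left(j \right)} = 3 + j$
$K = 125$
$s{\left(Y,r \right)} = \frac{1}{125}$
$37 \cdot 13 \left(\left(s{\left(O{\left(-4 \right)},5 \right)} + C\right) - 1\right) = 37 \cdot 13 \left(\left(\frac{1}{125} - 8\right) - 1\right) = 481 \left(- \frac{999}{125} - 1\right) = 481 \left(- \frac{1124}{125}\right) = - \frac{540644}{125}$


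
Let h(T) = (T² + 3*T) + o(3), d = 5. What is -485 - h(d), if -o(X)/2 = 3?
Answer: -519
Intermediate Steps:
o(X) = -6 (o(X) = -2*3 = -6)
h(T) = -6 + T² + 3*T (h(T) = (T² + 3*T) - 6 = -6 + T² + 3*T)
-485 - h(d) = -485 - (-6 + 5² + 3*5) = -485 - (-6 + 25 + 15) = -485 - 1*34 = -485 - 34 = -519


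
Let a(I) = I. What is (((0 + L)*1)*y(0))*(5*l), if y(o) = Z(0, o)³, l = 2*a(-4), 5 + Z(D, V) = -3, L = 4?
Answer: 81920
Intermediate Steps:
Z(D, V) = -8 (Z(D, V) = -5 - 3 = -8)
l = -8 (l = 2*(-4) = -8)
y(o) = -512 (y(o) = (-8)³ = -512)
(((0 + L)*1)*y(0))*(5*l) = (((0 + 4)*1)*(-512))*(5*(-8)) = ((4*1)*(-512))*(-40) = (4*(-512))*(-40) = -2048*(-40) = 81920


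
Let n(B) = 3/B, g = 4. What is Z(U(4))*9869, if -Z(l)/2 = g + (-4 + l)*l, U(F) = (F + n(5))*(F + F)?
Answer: -597587688/25 ≈ -2.3904e+7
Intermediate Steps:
U(F) = 2*F*(3/5 + F) (U(F) = (F + 3/5)*(F + F) = (F + 3*(1/5))*(2*F) = (F + 3/5)*(2*F) = (3/5 + F)*(2*F) = 2*F*(3/5 + F))
Z(l) = -8 - 2*l*(-4 + l) (Z(l) = -2*(4 + (-4 + l)*l) = -2*(4 + l*(-4 + l)) = -8 - 2*l*(-4 + l))
Z(U(4))*9869 = (-8 - 2*64*(3 + 5*4)**2/25 + 8*((2/5)*4*(3 + 5*4)))*9869 = (-8 - 2*64*(3 + 20)**2/25 + 8*((2/5)*4*(3 + 20)))*9869 = (-8 - 2*((2/5)*4*23)**2 + 8*((2/5)*4*23))*9869 = (-8 - 2*(184/5)**2 + 8*(184/5))*9869 = (-8 - 2*33856/25 + 1472/5)*9869 = (-8 - 67712/25 + 1472/5)*9869 = -60552/25*9869 = -597587688/25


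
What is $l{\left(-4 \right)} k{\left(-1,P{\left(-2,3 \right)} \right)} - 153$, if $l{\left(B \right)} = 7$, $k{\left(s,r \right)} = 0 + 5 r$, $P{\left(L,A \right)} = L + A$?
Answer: $-118$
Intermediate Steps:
$P{\left(L,A \right)} = A + L$
$k{\left(s,r \right)} = 5 r$
$l{\left(-4 \right)} k{\left(-1,P{\left(-2,3 \right)} \right)} - 153 = 7 \cdot 5 \left(3 - 2\right) - 153 = 7 \cdot 5 \cdot 1 - 153 = 7 \cdot 5 - 153 = 35 - 153 = -118$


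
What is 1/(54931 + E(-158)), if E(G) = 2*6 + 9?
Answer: 1/54952 ≈ 1.8198e-5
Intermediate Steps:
E(G) = 21 (E(G) = 12 + 9 = 21)
1/(54931 + E(-158)) = 1/(54931 + 21) = 1/54952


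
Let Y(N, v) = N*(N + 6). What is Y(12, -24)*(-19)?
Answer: -4104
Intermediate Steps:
Y(N, v) = N*(6 + N)
Y(12, -24)*(-19) = (12*(6 + 12))*(-19) = (12*18)*(-19) = 216*(-19) = -4104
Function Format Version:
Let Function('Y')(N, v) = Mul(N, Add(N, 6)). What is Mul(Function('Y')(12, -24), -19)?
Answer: -4104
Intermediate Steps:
Function('Y')(N, v) = Mul(N, Add(6, N))
Mul(Function('Y')(12, -24), -19) = Mul(Mul(12, Add(6, 12)), -19) = Mul(Mul(12, 18), -19) = Mul(216, -19) = -4104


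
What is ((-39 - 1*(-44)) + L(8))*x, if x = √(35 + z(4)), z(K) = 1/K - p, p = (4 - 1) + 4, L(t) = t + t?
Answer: 21*√113/2 ≈ 111.62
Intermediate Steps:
L(t) = 2*t
p = 7 (p = 3 + 4 = 7)
z(K) = -7 + 1/K (z(K) = 1/K - 1*7 = 1/K - 7 = -7 + 1/K)
x = √113/2 (x = √(35 + (-7 + 1/4)) = √(35 + (-7 + ¼)) = √(35 - 27/4) = √(113/4) = √113/2 ≈ 5.3151)
((-39 - 1*(-44)) + L(8))*x = ((-39 - 1*(-44)) + 2*8)*(√113/2) = ((-39 + 44) + 16)*(√113/2) = (5 + 16)*(√113/2) = 21*(√113/2) = 21*√113/2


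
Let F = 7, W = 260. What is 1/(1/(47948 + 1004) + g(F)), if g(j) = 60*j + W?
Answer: 48952/33287361 ≈ 0.0014706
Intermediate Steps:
g(j) = 260 + 60*j (g(j) = 60*j + 260 = 260 + 60*j)
1/(1/(47948 + 1004) + g(F)) = 1/(1/(47948 + 1004) + (260 + 60*7)) = 1/(1/48952 + (260 + 420)) = 1/(1/48952 + 680) = 1/(33287361/48952) = 48952/33287361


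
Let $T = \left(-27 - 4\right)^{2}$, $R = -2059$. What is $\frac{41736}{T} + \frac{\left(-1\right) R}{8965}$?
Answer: $\frac{376141939}{8615365} \approx 43.659$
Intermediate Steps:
$T = 961$ ($T = \left(-31\right)^{2} = 961$)
$\frac{41736}{T} + \frac{\left(-1\right) R}{8965} = \frac{41736}{961} + \frac{\left(-1\right) \left(-2059\right)}{8965} = 41736 \cdot \frac{1}{961} + 2059 \cdot \frac{1}{8965} = \frac{41736}{961} + \frac{2059}{8965} = \frac{376141939}{8615365}$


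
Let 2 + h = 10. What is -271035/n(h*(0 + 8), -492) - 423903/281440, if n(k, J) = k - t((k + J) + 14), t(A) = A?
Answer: -38241358017/67264160 ≈ -568.53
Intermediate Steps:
h = 8 (h = -2 + 10 = 8)
n(k, J) = -14 - J (n(k, J) = k - ((k + J) + 14) = k - ((J + k) + 14) = k - (14 + J + k) = k + (-14 - J - k) = -14 - J)
-271035/n(h*(0 + 8), -492) - 423903/281440 = -271035/(-14 - 1*(-492)) - 423903/281440 = -271035/(-14 + 492) - 423903*1/281440 = -271035/478 - 423903/281440 = -38241358017/67264160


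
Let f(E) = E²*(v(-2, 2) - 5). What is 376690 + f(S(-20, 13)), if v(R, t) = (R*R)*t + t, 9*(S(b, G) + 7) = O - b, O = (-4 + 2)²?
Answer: 3391055/9 ≈ 3.7678e+5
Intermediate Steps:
O = 4 (O = (-2)² = 4)
S(b, G) = -59/9 - b/9 (S(b, G) = -7 + (4 - b)/9 = -7 + (4/9 - b/9) = -59/9 - b/9)
v(R, t) = t + t*R² (v(R, t) = R²*t + t = t*R² + t = t + t*R²)
f(E) = 5*E² (f(E) = E²*(2*(1 + (-2)²) - 5) = E²*(2*(1 + 4) - 5) = E²*(2*5 - 5) = E²*(10 - 5) = E²*5 = 5*E²)
376690 + f(S(-20, 13)) = 376690 + 5*(-59/9 - ⅑*(-20))² = 376690 + 5*(-59/9 + 20/9)² = 376690 + 5*(-13/3)² = 376690 + 5*(169/9) = 376690 + 845/9 = 3391055/9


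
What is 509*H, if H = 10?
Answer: 5090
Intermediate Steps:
509*H = 509*10 = 5090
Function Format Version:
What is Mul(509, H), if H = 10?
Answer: 5090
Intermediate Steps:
Mul(509, H) = Mul(509, 10) = 5090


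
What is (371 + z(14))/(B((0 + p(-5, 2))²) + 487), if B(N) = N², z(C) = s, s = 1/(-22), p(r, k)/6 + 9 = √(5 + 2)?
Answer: 105897454279/1108328567711926 + 1523038464*√7/50378571259633 ≈ 0.00017553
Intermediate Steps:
p(r, k) = -54 + 6*√7 (p(r, k) = -54 + 6*√(5 + 2) = -54 + 6*√7)
s = -1/22 ≈ -0.045455
z(C) = -1/22
(371 + z(14))/(B((0 + p(-5, 2))²) + 487) = (371 - 1/22)/(((0 + (-54 + 6*√7))²)² + 487) = 8161/(22*(((-54 + 6*√7)²)² + 487)) = 8161/(22*((-54 + 6*√7)⁴ + 487)) = 8161/(22*(487 + (-54 + 6*√7)⁴))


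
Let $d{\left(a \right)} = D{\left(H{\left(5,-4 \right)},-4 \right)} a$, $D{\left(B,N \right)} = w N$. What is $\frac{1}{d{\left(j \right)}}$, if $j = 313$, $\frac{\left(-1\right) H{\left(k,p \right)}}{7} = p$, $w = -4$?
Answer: $\frac{1}{5008} \approx 0.00019968$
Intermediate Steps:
$H{\left(k,p \right)} = - 7 p$
$D{\left(B,N \right)} = - 4 N$
$d{\left(a \right)} = 16 a$ ($d{\left(a \right)} = \left(-4\right) \left(-4\right) a = 16 a$)
$\frac{1}{d{\left(j \right)}} = \frac{1}{16 \cdot 313} = \frac{1}{5008}$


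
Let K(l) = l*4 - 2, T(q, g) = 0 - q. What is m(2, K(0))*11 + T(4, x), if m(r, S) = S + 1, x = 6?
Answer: -15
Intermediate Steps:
T(q, g) = -q
K(l) = -2 + 4*l (K(l) = 4*l - 2 = -2 + 4*l)
m(r, S) = 1 + S
m(2, K(0))*11 + T(4, x) = (1 + (-2 + 4*0))*11 - 1*4 = (1 + (-2 + 0))*11 - 4 = (1 - 2)*11 - 4 = -1*11 - 4 = -11 - 4 = -15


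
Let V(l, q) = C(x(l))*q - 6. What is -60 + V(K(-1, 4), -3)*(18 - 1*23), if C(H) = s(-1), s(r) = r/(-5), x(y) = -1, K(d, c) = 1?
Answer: -27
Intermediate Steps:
s(r) = -r/5 (s(r) = r*(-1/5) = -r/5)
C(H) = 1/5 (C(H) = -1/5*(-1) = 1/5)
V(l, q) = -6 + q/5 (V(l, q) = q/5 - 6 = -6 + q/5)
-60 + V(K(-1, 4), -3)*(18 - 1*23) = -60 + (-6 + (1/5)*(-3))*(18 - 1*23) = -60 + (-6 - 3/5)*(18 - 23) = -60 - 33/5*(-5) = -60 + 33 = -27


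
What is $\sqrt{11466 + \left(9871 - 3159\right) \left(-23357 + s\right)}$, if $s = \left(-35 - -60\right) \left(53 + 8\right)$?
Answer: $i \sqrt{146524918} \approx 12105.0 i$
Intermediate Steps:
$s = 1525$ ($s = \left(-35 + 60\right) 61 = 25 \cdot 61 = 1525$)
$\sqrt{11466 + \left(9871 - 3159\right) \left(-23357 + s\right)} = \sqrt{11466 + \left(9871 - 3159\right) \left(-23357 + 1525\right)} = \sqrt{11466 + 6712 \left(-21832\right)} = \sqrt{11466 - 146536384} = \sqrt{-146524918} = i \sqrt{146524918}$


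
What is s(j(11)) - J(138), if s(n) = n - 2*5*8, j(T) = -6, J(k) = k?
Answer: -224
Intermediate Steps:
s(n) = -80 + n (s(n) = n - 10*8 = n - 80 = -80 + n)
s(j(11)) - J(138) = (-80 - 6) - 1*138 = -86 - 138 = -224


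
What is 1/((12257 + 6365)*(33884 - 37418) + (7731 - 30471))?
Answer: -1/65832888 ≈ -1.5190e-8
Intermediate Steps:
1/((12257 + 6365)*(33884 - 37418) + (7731 - 30471)) = 1/(18622*(-3534) - 22740) = 1/(-65810148 - 22740) = 1/(-65832888) = -1/65832888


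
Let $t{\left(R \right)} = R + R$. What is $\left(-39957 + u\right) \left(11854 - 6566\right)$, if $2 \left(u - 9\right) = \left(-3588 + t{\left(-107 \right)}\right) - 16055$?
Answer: $-263746932$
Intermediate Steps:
$t{\left(R \right)} = 2 R$
$u = - \frac{19839}{2}$ ($u = 9 + \frac{\left(-3588 + 2 \left(-107\right)\right) - 16055}{2} = 9 + \frac{\left(-3588 - 214\right) - 16055}{2} = 9 + \frac{-3802 - 16055}{2} = 9 + \frac{1}{2} \left(-19857\right) = 9 - \frac{19857}{2} = - \frac{19839}{2} \approx -9919.5$)
$\left(-39957 + u\right) \left(11854 - 6566\right) = \left(-39957 - \frac{19839}{2}\right) \left(11854 - 6566\right) = \left(- \frac{99753}{2}\right) 5288 = -263746932$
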